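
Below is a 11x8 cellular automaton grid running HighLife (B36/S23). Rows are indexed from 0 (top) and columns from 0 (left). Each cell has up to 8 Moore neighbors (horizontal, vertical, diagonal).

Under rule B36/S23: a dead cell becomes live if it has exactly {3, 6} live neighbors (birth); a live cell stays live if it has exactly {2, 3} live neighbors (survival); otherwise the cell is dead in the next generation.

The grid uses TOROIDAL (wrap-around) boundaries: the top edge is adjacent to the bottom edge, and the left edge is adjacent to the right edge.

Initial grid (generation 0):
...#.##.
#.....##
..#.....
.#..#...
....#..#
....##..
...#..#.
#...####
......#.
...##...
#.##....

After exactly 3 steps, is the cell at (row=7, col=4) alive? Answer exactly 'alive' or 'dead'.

Answer: dead

Derivation:
Simulating step by step:
Generation 0 (given above): 26 live cells
Generation 1: 30 live cells
#######.
.....###
##.....#
...#....
...##...
...####.
...#.#..
....#...
...#..#.
..###...
..#..#..
Generation 2: 28 live cells
####....
#..#....
#......#
#.###...
..#.....
..#...#.
...##.#.
...###..
..#..#..
..#.##..
....#.#.
Generation 3: 28 live cells
#####..#
...#....
#.#.#..#
#.##...#
..#.....
..#..#..
..#...#.
..#...#.
..#.#.#.
....#.#.
....#...

Cell (7,4) at generation 3: 0 -> dead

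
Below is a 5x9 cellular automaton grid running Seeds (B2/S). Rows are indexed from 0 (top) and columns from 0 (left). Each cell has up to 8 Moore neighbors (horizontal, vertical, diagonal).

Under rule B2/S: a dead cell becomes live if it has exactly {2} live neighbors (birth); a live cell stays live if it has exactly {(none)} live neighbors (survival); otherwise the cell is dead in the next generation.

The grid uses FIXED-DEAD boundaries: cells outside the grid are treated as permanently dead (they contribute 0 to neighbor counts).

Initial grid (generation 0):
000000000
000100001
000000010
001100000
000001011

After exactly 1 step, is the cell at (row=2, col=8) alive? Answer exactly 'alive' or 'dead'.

Answer: alive

Derivation:
Simulating step by step:
Generation 0 (given above): 8 live cells
Generation 1: 8 live cells
000000000
000000010
000010001
000010000
001110100

Cell (2,8) at generation 1: 1 -> alive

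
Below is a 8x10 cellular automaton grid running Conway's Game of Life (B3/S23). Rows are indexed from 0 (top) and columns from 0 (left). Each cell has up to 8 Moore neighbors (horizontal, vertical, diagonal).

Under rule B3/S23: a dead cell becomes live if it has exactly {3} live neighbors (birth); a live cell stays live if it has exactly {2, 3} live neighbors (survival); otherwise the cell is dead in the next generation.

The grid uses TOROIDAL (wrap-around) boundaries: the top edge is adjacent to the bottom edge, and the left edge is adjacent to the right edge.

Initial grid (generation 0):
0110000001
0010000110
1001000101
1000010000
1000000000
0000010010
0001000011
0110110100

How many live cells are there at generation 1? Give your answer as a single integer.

Answer: 25

Derivation:
Simulating step by step:
Generation 0 (given above): 23 live cells
Generation 1: 25 live cells
1000001100
0011000100
1100001101
1100000000
0000000001
0000000010
0011011111
0100100001
Population at generation 1: 25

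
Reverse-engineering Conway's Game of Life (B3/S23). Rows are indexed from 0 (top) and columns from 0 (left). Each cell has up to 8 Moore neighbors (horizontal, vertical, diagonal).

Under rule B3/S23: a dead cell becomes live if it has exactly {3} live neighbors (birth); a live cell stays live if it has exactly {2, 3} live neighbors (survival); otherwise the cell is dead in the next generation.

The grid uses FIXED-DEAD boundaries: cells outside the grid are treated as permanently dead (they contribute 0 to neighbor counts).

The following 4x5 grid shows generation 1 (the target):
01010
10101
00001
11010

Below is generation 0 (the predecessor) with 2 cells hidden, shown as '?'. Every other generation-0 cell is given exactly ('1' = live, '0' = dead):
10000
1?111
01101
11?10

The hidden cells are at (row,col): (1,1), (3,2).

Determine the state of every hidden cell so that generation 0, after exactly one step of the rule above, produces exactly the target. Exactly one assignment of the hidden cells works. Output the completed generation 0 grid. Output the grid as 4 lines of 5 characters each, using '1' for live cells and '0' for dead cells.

Hidden generation-0 cells (in order): (1,1), (3,2).
A hidden cell only influences target cells in its own 3x3 neighborhood. Try each of the 2^2 = 4 assignments, step the completed generation 0 forward once under B3/S23, and compare with the target:
  (1,1)=0 (3,2)=0 -> step reproduces the target at every cell -> ACCEPT
  (1,1)=0 (3,2)=1 -> step gives (3,1)='0' but target has '1' -> reject
  (1,1)=1 (3,2)=0 -> step gives (0,0)='1' but target has '0' -> reject
  (1,1)=1 (3,2)=1 -> step gives (0,0)='1' but target has '0' -> reject
Unique solution: (1,1)=dead, (3,2)=dead.
Check: live-neighbor counts of every cell in the completed generation 0:
13232
25342
45563
23422
Applying B3/S23 to generation 0 with these counts gives:
01010
10101
00001
11010
which matches the target exactly.

Answer: 10000
10111
01101
11010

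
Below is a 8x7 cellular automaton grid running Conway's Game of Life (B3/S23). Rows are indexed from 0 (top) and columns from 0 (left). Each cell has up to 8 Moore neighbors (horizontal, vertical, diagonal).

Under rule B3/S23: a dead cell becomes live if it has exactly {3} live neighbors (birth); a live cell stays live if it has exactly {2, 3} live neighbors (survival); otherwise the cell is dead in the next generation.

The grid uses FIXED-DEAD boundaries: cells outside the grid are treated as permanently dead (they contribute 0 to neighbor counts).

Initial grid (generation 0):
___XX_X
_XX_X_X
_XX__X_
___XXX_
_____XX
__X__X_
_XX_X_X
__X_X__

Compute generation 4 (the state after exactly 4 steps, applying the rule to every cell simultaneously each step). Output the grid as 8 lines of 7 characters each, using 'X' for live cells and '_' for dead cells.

Simulating step by step:
Generation 0 (given above): 23 live cells
Generation 1: 22 live cells
__XXX__
_X__X_X
_X____X
__XX___
___X__X
_XXXX__
_XX_X__
_XX__X_
Generation 2: 21 live cells
__XXXX_
_X__X__
_X_X_X_
__XX___
_X_____
_X__XX_
X___XX_
_XXX___
Generation 3: 23 live cells
__XXXX_
_X_____
_X_X___
_X_XX__
_X_XX__
XX__XX_
X____X_
_XXXX__
Generation 4: 22 live cells
(generation 4 grid is the final answer)

Answer: __XXX__
_X_____
XX_XX__
XX_____
_X_____
XXXX_X_
X____X_
_XXXX__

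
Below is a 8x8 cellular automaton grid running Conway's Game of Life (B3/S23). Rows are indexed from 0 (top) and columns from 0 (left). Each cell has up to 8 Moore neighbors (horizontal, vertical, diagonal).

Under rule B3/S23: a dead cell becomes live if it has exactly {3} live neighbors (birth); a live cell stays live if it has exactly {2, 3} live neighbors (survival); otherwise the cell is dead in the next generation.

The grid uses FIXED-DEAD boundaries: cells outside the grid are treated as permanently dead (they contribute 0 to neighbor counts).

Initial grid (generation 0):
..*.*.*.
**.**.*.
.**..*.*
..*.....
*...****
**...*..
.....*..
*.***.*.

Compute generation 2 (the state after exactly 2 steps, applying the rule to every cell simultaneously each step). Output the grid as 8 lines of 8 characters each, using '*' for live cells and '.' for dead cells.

Simulating step by step:
Generation 0 (given above): 27 live cells
Generation 1: 29 live cells
.**.*...
*...*.**
*...***.
..***..*
*...***.
**......
*.**.**.
...***..
Generation 2: 27 live cells
(generation 2 grid is the final answer)

Answer: .*.*.*..
*...*.**
.*......
.*.....*
*.*.***.
*.**....
*.**.**.
..**.**.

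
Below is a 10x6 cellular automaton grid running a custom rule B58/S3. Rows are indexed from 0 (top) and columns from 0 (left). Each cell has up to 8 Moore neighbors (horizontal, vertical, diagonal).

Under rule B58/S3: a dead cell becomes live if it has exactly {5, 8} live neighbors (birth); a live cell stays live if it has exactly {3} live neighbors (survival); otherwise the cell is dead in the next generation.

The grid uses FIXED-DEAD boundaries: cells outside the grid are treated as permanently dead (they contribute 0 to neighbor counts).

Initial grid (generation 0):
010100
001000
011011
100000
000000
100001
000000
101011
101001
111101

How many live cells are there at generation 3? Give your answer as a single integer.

Simulating step by step:
Generation 0 (given above): 22 live cells
Generation 1: 6 live cells
000000
000000
010000
000000
000000
000000
000000
000000
100111
001000
Generation 2: 0 live cells
000000
000000
000000
000000
000000
000000
000000
000000
000000
000000
Generation 3: 0 live cells
000000
000000
000000
000000
000000
000000
000000
000000
000000
000000
Population at generation 3: 0

Answer: 0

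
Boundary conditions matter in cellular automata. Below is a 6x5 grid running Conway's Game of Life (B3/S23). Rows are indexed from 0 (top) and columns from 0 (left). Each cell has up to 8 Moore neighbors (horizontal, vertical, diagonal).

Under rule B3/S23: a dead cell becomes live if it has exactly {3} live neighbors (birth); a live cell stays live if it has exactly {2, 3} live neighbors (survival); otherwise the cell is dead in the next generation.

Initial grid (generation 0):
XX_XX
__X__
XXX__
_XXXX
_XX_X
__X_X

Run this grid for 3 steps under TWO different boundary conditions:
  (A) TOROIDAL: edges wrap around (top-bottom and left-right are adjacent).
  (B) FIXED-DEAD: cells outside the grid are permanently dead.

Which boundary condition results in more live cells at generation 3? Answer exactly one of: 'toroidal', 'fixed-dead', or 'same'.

Answer: toroidal

Derivation:
Under TOROIDAL boundary, generation 3:
X____
_X__X
X__XX
X__XX
___XX
_____
Population = 11

Under FIXED-DEAD boundary, generation 3:
_XX__
_XX__
_____
_____
_____
_____
Population = 4

Comparison: toroidal=11, fixed-dead=4 -> toroidal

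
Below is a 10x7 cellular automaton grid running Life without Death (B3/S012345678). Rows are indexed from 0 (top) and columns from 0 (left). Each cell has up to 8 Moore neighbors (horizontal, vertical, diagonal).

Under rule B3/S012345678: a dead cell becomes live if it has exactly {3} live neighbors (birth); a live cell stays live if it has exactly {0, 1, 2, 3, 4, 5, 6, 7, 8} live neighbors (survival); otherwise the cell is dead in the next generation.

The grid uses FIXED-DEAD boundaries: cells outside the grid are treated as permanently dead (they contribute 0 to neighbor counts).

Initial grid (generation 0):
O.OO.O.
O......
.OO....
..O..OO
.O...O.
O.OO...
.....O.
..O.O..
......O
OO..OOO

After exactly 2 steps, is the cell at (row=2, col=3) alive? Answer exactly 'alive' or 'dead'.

Answer: alive

Derivation:
Simulating step by step:
Generation 0 (given above): 24 live cells
Generation 1: 38 live cells
OOOO.O.
O..O...
.OO....
..O..OO
.O.OOOO
OOOOO..
.OO.OO.
..O.OO.
.O.OO.O
OO..OOO
Generation 2: 48 live cells
OOOOOO.
O..OO..
.OOO...
..O..OO
OO.OOOO
OOOOO.O
OOO.OO.
..O.OOO
OO.OO.O
OOOOOOO

Cell (2,3) at generation 2: 1 -> alive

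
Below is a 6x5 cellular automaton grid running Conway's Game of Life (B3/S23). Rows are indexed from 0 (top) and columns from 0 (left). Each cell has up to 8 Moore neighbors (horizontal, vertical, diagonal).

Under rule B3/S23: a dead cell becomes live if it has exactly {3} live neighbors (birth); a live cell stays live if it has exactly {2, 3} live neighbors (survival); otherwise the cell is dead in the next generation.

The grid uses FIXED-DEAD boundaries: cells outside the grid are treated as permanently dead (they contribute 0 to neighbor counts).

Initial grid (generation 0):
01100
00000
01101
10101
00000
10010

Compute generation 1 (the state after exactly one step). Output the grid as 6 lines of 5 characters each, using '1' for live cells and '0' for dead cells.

Answer: 00000
00010
01100
00100
01010
00000

Derivation:
Simulating step by step:
Generation 0 (given above): 10 live cells
Generation 1: 6 live cells
(generation 1 grid is the final answer)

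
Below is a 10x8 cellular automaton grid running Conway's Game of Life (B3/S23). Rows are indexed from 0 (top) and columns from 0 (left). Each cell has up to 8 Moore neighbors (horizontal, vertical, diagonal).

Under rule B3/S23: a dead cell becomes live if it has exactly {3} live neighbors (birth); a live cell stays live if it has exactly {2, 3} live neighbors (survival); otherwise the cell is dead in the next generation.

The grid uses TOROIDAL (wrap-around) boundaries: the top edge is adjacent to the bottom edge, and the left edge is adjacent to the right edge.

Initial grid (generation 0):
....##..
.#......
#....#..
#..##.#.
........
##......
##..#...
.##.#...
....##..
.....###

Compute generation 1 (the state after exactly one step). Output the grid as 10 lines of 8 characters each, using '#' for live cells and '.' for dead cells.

Simulating step by step:
Generation 0 (given above): 22 live cells
Generation 1: 24 live cells
(generation 1 grid is the final answer)

Answer: ....##..
....##..
##..##.#
....##.#
##.....#
##......
...#....
###.#...
...##...
........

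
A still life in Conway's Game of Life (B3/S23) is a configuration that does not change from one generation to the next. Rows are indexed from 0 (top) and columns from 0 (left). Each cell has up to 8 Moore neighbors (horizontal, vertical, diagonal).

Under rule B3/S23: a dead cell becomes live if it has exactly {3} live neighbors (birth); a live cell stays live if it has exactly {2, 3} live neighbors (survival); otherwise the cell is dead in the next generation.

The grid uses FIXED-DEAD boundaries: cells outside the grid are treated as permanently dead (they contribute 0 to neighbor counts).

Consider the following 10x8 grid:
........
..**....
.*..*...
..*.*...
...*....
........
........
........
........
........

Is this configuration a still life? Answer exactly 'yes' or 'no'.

Compute generation 1 and compare to generation 0 (given above):
Generation 1:
........
..**....
.*..*...
..*.*...
...*....
........
........
........
........
........
The grids are IDENTICAL -> still life.

Answer: yes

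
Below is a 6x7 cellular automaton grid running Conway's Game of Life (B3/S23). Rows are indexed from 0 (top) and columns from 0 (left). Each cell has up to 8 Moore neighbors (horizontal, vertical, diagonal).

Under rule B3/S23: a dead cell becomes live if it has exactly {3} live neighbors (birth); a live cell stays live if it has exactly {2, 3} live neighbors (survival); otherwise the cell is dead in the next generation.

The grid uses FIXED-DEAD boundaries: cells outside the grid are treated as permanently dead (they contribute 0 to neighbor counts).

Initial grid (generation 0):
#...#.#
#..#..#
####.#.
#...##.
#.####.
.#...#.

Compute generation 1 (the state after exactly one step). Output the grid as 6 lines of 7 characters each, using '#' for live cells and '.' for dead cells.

Answer: .....#.
#..#..#
#.##.##
#.....#
#.##..#
.###.#.

Derivation:
Simulating step by step:
Generation 0 (given above): 21 live cells
Generation 1: 19 live cells
(generation 1 grid is the final answer)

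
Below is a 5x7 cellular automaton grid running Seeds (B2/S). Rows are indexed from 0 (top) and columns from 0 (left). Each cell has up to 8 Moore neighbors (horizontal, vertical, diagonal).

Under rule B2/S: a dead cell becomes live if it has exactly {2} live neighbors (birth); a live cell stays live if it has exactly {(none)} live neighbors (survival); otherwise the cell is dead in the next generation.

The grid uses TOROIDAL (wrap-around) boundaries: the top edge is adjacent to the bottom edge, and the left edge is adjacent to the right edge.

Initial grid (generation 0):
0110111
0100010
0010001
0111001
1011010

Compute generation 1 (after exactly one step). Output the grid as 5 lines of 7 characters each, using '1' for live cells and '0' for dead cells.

Answer: 0000000
0000000
0000100
0000000
0000000

Derivation:
Simulating step by step:
Generation 0 (given above): 17 live cells
Generation 1: 1 live cells
(generation 1 grid is the final answer)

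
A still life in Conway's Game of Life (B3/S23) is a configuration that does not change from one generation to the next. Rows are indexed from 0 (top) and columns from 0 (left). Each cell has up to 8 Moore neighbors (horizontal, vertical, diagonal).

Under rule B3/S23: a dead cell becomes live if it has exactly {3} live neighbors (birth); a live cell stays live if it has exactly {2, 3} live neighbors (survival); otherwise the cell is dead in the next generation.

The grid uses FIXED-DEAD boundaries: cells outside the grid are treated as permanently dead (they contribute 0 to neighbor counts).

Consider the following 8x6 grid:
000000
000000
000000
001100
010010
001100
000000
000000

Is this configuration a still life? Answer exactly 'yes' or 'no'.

Answer: yes

Derivation:
Compute generation 1 and compare to generation 0 (given above):
Generation 1:
000000
000000
000000
001100
010010
001100
000000
000000
The grids are IDENTICAL -> still life.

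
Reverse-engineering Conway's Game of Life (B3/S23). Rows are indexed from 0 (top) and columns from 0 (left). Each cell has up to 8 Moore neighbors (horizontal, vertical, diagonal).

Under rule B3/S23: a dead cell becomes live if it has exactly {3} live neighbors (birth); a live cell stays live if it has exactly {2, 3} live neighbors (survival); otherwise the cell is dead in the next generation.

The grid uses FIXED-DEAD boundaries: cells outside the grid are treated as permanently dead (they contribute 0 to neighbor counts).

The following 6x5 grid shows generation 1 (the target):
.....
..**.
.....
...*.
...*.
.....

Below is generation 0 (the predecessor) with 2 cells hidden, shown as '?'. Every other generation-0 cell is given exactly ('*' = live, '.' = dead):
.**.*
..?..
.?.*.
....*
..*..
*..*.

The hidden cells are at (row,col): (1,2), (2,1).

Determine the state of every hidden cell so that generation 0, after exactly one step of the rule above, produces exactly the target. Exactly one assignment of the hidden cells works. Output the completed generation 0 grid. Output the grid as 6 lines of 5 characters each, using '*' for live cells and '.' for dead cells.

Answer: .**.*
.....
...*.
....*
..*..
*..*.

Derivation:
Hidden generation-0 cells (in order): (1,2), (2,1).
A hidden cell only influences target cells in its own 3x3 neighborhood. Try each of the 2^2 = 4 assignments, step the completed generation 0 forward once under B3/S23, and compare with the target:
  (1,2)=. (2,1)=. -> step reproduces the target at every cell -> ACCEPT
  (1,2)=. (2,1)=* -> step gives (1,1)='*' but target has '.' -> reject
  (1,2)=* (2,1)=. -> step gives (0,1)='*' but target has '.' -> reject
  (1,2)=* (2,1)=* -> step gives (0,1)='*' but target has '.' -> reject
Unique solution: (1,2)=dead, (2,1)=dead.
Check: live-neighbor counts of every cell in the completed generation 0:
11120
12332
00112
01231
12132
02211
Applying B3/S23 to generation 0 with these counts gives:
.....
..**.
.....
...*.
...*.
.....
which matches the target exactly.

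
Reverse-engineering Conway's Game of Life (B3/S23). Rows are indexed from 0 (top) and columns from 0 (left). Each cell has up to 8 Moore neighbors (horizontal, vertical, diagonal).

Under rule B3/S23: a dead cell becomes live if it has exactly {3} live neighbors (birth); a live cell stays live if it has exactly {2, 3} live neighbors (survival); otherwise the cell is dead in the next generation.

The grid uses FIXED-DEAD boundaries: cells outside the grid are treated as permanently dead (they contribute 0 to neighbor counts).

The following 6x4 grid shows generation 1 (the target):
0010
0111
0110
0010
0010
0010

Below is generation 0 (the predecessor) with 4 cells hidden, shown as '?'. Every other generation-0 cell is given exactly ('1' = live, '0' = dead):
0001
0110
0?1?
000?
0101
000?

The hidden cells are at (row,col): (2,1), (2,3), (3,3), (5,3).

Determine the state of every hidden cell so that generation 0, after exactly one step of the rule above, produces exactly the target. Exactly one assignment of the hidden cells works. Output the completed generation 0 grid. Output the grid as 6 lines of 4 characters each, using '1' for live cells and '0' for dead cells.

Answer: 0001
0110
0010
0000
0101
0001

Derivation:
Hidden generation-0 cells (in order): (2,1), (2,3), (3,3), (5,3).
A hidden cell only influences target cells in its own 3x3 neighborhood. Try each of the 2^4 = 16 assignments, step the completed generation 0 forward once under B3/S23, and compare with the target:
  (2,1)=0 (2,3)=0 (3,3)=0 (5,3)=0 -> step gives (4,2)='0' but target has '1' -> reject
  (2,1)=0 (2,3)=0 (3,3)=0 (5,3)=1 -> step reproduces the target at every cell -> ACCEPT
  (2,1)=0 (2,3)=0 (3,3)=1 (5,3)=0 -> step gives (2,3)='1' but target has '0' -> reject
  (2,1)=0 (2,3)=0 (3,3)=1 (5,3)=1 -> step gives (2,3)='1' but target has '0' -> reject
  (2,1)=0 (2,3)=1 (3,3)=0 (5,3)=0 -> step gives (1,2)='0' but target has '1' -> reject
  (2,1)=0 (2,3)=1 (3,3)=0 (5,3)=1 -> step gives (1,2)='0' but target has '1' -> reject
  (2,1)=0 (2,3)=1 (3,3)=1 (5,3)=0 -> step gives (1,2)='0' but target has '1' -> reject
  (2,1)=0 (2,3)=1 (3,3)=1 (5,3)=1 -> step gives (1,2)='0' but target has '1' -> reject
  (2,1)=1 (2,3)=0 (3,3)=0 (5,3)=0 -> step gives (1,2)='0' but target has '1' -> reject
  (2,1)=1 (2,3)=0 (3,3)=0 (5,3)=1 -> step gives (1,2)='0' but target has '1' -> reject
  (2,1)=1 (2,3)=0 (3,3)=1 (5,3)=0 -> step gives (1,2)='0' but target has '1' -> reject
  (2,1)=1 (2,3)=0 (3,3)=1 (5,3)=1 -> step gives (1,2)='0' but target has '1' -> reject
  (2,1)=1 (2,3)=1 (3,3)=0 (5,3)=0 -> step gives (1,2)='0' but target has '1' -> reject
  (2,1)=1 (2,3)=1 (3,3)=0 (5,3)=1 -> step gives (1,2)='0' but target has '1' -> reject
  (2,1)=1 (2,3)=1 (3,3)=1 (5,3)=0 -> step gives (1,2)='0' but target has '1' -> reject
  (2,1)=1 (2,3)=1 (3,3)=1 (5,3)=1 -> step gives (1,2)='0' but target has '1' -> reject
Unique solution: (2,1)=dead, (2,3)=dead, (3,3)=dead, (5,3)=live.
Check: live-neighbor counts of every cell in the completed generation 0:
1231
1233
1322
1232
1031
1131
Applying B3/S23 to generation 0 with these counts gives:
0010
0111
0110
0010
0010
0010
which matches the target exactly.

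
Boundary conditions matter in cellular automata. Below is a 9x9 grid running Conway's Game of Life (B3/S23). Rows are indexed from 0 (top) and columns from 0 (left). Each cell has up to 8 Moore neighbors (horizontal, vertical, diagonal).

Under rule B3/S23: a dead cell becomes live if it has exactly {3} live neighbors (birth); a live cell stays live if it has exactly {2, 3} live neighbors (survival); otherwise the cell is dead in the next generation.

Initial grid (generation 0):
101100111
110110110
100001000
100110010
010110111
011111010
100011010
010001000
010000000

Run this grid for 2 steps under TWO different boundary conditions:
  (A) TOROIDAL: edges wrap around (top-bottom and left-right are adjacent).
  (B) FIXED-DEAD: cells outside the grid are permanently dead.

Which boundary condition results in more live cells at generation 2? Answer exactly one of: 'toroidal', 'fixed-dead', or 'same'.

Answer: fixed-dead

Derivation:
Under TOROIDAL boundary, generation 2:
001100100
001000000
100000100
100100100
000000000
010000000
000001001
010001100
011100001
Population = 19

Under FIXED-DEAD boundary, generation 2:
011001010
100000001
100000110
000100111
000000011
000000000
000001000
110001000
000001000
Population = 20

Comparison: toroidal=19, fixed-dead=20 -> fixed-dead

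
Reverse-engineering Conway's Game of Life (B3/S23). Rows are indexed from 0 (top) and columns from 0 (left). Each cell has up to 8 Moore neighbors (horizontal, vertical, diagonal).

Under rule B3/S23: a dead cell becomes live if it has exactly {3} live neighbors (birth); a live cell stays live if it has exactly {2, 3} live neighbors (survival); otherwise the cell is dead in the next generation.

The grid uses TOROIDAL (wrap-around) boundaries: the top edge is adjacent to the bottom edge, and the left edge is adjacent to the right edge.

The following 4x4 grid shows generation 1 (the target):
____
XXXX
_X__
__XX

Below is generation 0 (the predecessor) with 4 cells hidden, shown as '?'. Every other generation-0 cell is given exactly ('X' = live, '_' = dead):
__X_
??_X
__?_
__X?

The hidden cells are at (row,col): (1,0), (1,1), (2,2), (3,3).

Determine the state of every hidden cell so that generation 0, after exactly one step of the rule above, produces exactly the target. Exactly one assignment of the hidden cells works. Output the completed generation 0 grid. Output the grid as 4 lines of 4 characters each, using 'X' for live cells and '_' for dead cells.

Answer: __X_
XX_X
____
__XX

Derivation:
Hidden generation-0 cells (in order): (1,0), (1,1), (2,2), (3,3).
A hidden cell only influences target cells in its own 3x3 neighborhood. Try each of the 2^4 = 16 assignments, step the completed generation 0 forward once under B3/S23, and compare with the target:
  (1,0)=_ (1,1)=_ (2,2)=_ (3,3)=_ -> step gives (0,2)='X' but target has '_' -> reject
  (1,0)=_ (1,1)=_ (2,2)=_ (3,3)=X -> step gives (0,2)='X' but target has '_' -> reject
  (1,0)=_ (1,1)=_ (2,2)=X (3,3)=_ -> step gives (0,2)='X' but target has '_' -> reject
  (1,0)=_ (1,1)=_ (2,2)=X (3,3)=X -> step gives (0,2)='X' but target has '_' -> reject
  (1,0)=_ (1,1)=X (2,2)=_ (3,3)=_ -> step gives (0,1)='X' but target has '_' -> reject
  (1,0)=_ (1,1)=X (2,2)=_ (3,3)=X -> step gives (0,0)='X' but target has '_' -> reject
  (1,0)=_ (1,1)=X (2,2)=X (3,3)=_ -> step gives (0,1)='X' but target has '_' -> reject
  (1,0)=_ (1,1)=X (2,2)=X (3,3)=X -> step gives (0,0)='X' but target has '_' -> reject
  (1,0)=X (1,1)=_ (2,2)=_ (3,3)=_ -> step gives (0,1)='X' but target has '_' -> reject
  (1,0)=X (1,1)=_ (2,2)=_ (3,3)=X -> step gives (0,0)='X' but target has '_' -> reject
  (1,0)=X (1,1)=_ (2,2)=X (3,3)=_ -> step gives (0,1)='X' but target has '_' -> reject
  (1,0)=X (1,1)=_ (2,2)=X (3,3)=X -> step gives (0,0)='X' but target has '_' -> reject
  (1,0)=X (1,1)=X (2,2)=_ (3,3)=_ -> step gives (0,0)='X' but target has '_' -> reject
  (1,0)=X (1,1)=X (2,2)=_ (3,3)=X -> step reproduces the target at every cell -> ACCEPT
  (1,0)=X (1,1)=X (2,2)=X (3,3)=_ -> step gives (0,0)='X' but target has '_' -> reject
  (1,0)=X (1,1)=X (2,2)=X (3,3)=X -> step gives (1,2)='_' but target has 'X' -> reject
Unique solution: (1,0)=live, (1,1)=live, (2,2)=dead, (3,3)=live.
Check: live-neighbor counts of every cell in the completed generation 0:
4445
2232
4344
1222
Applying B3/S23 to generation 0 with these counts gives:
____
XXXX
_X__
__XX
which matches the target exactly.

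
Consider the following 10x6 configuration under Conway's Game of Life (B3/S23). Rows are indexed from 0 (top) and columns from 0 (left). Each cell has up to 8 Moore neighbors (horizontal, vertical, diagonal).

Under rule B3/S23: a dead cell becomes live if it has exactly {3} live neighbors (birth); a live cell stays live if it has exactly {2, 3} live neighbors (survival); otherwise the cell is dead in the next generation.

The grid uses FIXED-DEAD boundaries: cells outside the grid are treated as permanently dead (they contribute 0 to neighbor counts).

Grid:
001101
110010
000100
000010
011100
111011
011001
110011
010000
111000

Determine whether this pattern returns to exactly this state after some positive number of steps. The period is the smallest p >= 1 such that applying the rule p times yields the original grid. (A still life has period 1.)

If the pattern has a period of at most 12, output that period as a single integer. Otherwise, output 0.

Answer: 0

Derivation:
Simulating and comparing each generation to the original:
Gen 0 (original, given above): 27 live cells
Gen 1: 20 live cells, differs from original
Gen 2: 17 live cells, differs from original
Gen 3: 12 live cells, differs from original
Gen 4: 12 live cells, differs from original
Gen 5: 7 live cells, differs from original
Gen 6: 4 live cells, differs from original
Gen 7: 4 live cells, differs from original
Gen 8: 4 live cells, differs from original
Gen 9: 4 live cells, differs from original
Gen 10: 4 live cells, differs from original
Gen 11: 4 live cells, differs from original
Gen 12: 4 live cells, differs from original
No period found within 12 steps.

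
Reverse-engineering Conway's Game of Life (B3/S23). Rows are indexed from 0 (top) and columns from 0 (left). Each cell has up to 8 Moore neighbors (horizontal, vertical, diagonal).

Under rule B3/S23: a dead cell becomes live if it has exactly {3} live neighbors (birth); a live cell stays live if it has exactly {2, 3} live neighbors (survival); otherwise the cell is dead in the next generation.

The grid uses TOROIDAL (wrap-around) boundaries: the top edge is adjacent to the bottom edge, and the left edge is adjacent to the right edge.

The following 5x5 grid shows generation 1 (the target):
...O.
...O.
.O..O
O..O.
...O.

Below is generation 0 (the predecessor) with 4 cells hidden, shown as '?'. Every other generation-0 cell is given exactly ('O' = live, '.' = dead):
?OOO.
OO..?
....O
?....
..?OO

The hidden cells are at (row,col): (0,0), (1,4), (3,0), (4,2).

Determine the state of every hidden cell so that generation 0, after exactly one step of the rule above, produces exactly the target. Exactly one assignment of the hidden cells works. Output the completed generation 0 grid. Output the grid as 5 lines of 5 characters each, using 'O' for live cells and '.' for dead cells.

Hidden generation-0 cells (in order): (0,0), (1,4), (3,0), (4,2).
A hidden cell only influences target cells in its own 3x3 neighborhood. Try each of the 2^4 = 16 assignments, step the completed generation 0 forward once under B3/S23, and compare with the target:
  (0,0)=. (1,4)=. (3,0)=. (4,2)=. -> step gives (0,1)='O' but target has '.' -> reject
  (0,0)=. (1,4)=. (3,0)=. (4,2)=O -> step gives (0,3)='.' but target has 'O' -> reject
  (0,0)=. (1,4)=. (3,0)=O (4,2)=. -> step gives (0,1)='O' but target has '.' -> reject
  (0,0)=. (1,4)=. (3,0)=O (4,2)=O -> step gives (0,3)='.' but target has 'O' -> reject
  (0,0)=. (1,4)=O (3,0)=. (4,2)=. -> step gives (0,1)='O' but target has '.' -> reject
  (0,0)=. (1,4)=O (3,0)=. (4,2)=O -> step gives (0,3)='.' but target has 'O' -> reject
  (0,0)=. (1,4)=O (3,0)=O (4,2)=. -> step gives (0,1)='O' but target has '.' -> reject
  (0,0)=. (1,4)=O (3,0)=O (4,2)=O -> step gives (0,3)='.' but target has 'O' -> reject
  (0,0)=O (1,4)=. (3,0)=. (4,2)=. -> step gives (2,0)='O' but target has '.' -> reject
  (0,0)=O (1,4)=. (3,0)=. (4,2)=O -> step gives (0,3)='.' but target has 'O' -> reject
  (0,0)=O (1,4)=. (3,0)=O (4,2)=. -> step reproduces the target at every cell -> ACCEPT
  (0,0)=O (1,4)=. (3,0)=O (4,2)=O -> step gives (0,3)='.' but target has 'O' -> reject
  (0,0)=O (1,4)=O (3,0)=. (4,2)=. -> step gives (0,3)='.' but target has 'O' -> reject
  (0,0)=O (1,4)=O (3,0)=. (4,2)=O -> step gives (0,3)='.' but target has 'O' -> reject
  (0,0)=O (1,4)=O (3,0)=O (4,2)=. -> step gives (0,3)='.' but target has 'O' -> reject
  (0,0)=O (1,4)=O (3,0)=O (4,2)=O -> step gives (0,3)='.' but target has 'O' -> reject
Unique solution: (0,0)=live, (1,4)=dead, (3,0)=live, (4,2)=dead.
Check: live-neighbor counts of every cell in the completed generation 0:
44435
44434
43112
21134
44434
Applying B3/S23 to generation 0 with these counts gives:
...O.
...O.
.O..O
O..O.
...O.
which matches the target exactly.

Answer: OOOO.
OO...
....O
O....
...OO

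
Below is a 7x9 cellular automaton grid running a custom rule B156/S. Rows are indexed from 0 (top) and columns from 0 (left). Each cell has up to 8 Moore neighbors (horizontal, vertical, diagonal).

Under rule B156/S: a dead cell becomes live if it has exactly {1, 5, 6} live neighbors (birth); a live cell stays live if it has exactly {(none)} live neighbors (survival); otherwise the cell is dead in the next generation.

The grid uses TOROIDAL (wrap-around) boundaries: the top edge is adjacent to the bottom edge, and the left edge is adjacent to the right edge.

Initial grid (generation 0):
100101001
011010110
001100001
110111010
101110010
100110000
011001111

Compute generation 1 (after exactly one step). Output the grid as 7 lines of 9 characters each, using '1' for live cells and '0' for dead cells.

Answer: 011000110
000100000
010010000
001000001
010000001
011000001
100010000

Derivation:
Simulating step by step:
Generation 0 (given above): 32 live cells
Generation 1: 16 live cells
(generation 1 grid is the final answer)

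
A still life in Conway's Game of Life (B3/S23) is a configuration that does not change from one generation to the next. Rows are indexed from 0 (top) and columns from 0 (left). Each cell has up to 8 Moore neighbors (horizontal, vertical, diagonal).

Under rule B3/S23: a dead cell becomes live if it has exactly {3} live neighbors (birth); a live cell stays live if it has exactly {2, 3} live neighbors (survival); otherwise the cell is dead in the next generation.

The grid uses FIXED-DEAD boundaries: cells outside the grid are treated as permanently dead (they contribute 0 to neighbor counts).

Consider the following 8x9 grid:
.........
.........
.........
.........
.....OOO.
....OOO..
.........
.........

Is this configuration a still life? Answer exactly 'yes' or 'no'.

Answer: no

Derivation:
Compute generation 1 and compare to generation 0 (given above):
Generation 1:
.........
.........
.........
......O..
....O..O.
....O..O.
.....O...
.........
Cell (3,6) differs: gen0=0 vs gen1=1 -> NOT a still life.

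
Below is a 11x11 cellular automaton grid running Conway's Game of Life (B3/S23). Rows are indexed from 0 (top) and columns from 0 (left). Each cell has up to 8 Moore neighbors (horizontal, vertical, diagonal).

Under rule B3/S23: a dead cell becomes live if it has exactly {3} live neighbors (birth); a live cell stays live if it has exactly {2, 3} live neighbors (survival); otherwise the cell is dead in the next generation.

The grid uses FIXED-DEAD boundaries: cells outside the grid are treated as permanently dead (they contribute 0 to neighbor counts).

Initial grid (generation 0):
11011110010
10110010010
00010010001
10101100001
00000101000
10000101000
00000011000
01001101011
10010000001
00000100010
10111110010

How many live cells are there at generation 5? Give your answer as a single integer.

Answer: 30

Derivation:
Simulating step by step:
Generation 0 (given above): 45 live cells
Generation 1: 44 live cells
11011110000
10000011011
00000010011
00011100000
01000100000
00000101100
00001001000
00001101111
00000110101
01100110011
00011110000
Generation 2: 38 live cells
11001111000
11001001111
00001011111
00001110000
00000100000
00001101100
00001000000
00001000001
00000000000
00110000011
00111010000
Generation 3: 31 live cells
11001111010
11011000001
00011000001
00001000110
00000001000
00001110000
00011000000
00000000000
00010000011
00101000000
00101000000
Generation 4: 34 live cells
11111110000
11000010011
00100100001
00011000110
00001011100
00011110000
00011000000
00011000000
00010000000
00101000000
00000000000
Generation 5: 30 live cells
10111110000
10000010011
01111100101
00011010110
00000010110
00000010000
00100000000
00100000000
00100000000
00010000000
00000000000
Population at generation 5: 30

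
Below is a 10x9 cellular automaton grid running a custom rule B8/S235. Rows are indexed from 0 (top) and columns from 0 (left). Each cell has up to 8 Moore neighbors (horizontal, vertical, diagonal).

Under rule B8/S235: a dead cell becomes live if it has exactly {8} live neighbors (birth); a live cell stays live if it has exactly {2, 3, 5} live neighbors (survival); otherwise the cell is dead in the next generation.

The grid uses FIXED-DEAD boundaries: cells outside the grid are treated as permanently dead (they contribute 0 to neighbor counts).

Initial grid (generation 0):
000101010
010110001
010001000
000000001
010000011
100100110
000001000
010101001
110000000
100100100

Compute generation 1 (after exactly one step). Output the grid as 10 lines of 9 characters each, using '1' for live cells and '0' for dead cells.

Answer: 000100000
000100000
000000000
000000001
000000001
000000110
000001000
010000000
110000000
100000000

Derivation:
Simulating step by step:
Generation 0 (given above): 27 live cells
Generation 1: 11 live cells
(generation 1 grid is the final answer)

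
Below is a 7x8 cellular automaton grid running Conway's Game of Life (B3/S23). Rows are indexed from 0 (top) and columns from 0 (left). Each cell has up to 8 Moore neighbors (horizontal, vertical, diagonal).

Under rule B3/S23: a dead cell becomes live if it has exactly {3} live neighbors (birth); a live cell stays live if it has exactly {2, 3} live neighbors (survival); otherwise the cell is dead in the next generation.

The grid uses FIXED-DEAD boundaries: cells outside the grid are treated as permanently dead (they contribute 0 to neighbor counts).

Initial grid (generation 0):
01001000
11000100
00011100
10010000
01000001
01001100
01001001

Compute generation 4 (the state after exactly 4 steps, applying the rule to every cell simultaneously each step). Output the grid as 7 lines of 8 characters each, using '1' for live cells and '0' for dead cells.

Simulating step by step:
Generation 0 (given above): 18 live cells
Generation 1: 26 live cells
11000000
11110100
11110100
00110000
11101000
11101110
00001100
Generation 2: 12 live cells
10000000
00010000
10000000
00000000
10001000
10100010
01011010
Generation 3: 8 live cells
00000000
00000000
00000000
00000000
01000000
10101000
01110100
Generation 4: 7 live cells
(generation 4 grid is the final answer)

Answer: 00000000
00000000
00000000
00000000
01000000
10001000
01111000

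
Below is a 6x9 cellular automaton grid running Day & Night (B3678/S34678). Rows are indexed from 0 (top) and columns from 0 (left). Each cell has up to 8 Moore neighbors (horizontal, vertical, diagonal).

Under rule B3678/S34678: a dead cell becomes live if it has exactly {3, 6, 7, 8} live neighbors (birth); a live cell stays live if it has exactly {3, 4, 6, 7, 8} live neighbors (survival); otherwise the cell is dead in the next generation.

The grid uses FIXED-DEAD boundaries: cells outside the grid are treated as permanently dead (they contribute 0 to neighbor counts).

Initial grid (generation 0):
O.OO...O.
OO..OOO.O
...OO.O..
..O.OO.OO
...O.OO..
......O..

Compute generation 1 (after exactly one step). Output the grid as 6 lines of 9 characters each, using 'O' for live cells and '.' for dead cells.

Simulating step by step:
Generation 0 (given above): 22 live cells
Generation 1: 17 live cells
(generation 1 grid is the final answer)

Answer: ....OOO..
.O..OOO..
.OOO.OO.O
.......O.
.....OO..
.....O...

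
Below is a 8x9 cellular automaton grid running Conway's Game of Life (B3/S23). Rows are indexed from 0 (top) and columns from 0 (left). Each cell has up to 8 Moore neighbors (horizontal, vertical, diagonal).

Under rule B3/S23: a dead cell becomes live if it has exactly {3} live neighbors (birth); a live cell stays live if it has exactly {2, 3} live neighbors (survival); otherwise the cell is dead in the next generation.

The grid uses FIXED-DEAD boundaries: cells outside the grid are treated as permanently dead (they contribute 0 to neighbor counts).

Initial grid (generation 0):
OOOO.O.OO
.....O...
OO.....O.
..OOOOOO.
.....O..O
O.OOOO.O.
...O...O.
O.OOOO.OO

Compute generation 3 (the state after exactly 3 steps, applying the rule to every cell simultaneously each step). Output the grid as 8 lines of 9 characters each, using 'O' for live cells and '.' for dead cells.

Simulating step by step:
Generation 0 (given above): 34 live cells
Generation 1: 32 live cells
.OO.O.O..
....O..OO
.OOO...O.
.OOOOO.OO
.O......O
..OO.O.OO
.......O.
..OOO.OOO
Generation 2: 26 live cells
...O.O.O.
....OOOOO
.O...O...
O...O.OOO
.O...O...
..O...OOO
.....O...
...O..OOO
Generation 3: 18 live cells
(generation 3 grid is the final answer)

Answer: .....O.OO
.......OO
.........
OO..O.OO.
.O...O...
.....OOO.
.....O...
......OO.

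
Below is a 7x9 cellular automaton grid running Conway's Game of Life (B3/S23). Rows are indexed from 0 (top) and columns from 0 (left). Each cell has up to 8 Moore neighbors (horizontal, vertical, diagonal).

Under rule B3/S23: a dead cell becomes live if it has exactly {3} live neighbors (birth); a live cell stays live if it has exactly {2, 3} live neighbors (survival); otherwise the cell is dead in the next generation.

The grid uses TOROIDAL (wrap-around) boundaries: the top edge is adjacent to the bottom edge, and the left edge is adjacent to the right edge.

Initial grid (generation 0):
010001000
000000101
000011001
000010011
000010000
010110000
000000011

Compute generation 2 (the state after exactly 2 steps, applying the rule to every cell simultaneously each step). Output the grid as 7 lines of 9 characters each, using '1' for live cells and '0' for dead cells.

Answer: 100100100
010010000
100000000
100100011
000001000
000000000
110011001

Derivation:
Simulating step by step:
Generation 0 (given above): 16 live cells
Generation 1: 23 live cells
100000101
100010110
100011101
000110011
000011000
000110000
101010000
Generation 2: 16 live cells
(generation 2 grid is the final answer)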